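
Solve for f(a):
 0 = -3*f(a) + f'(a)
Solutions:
 f(a) = C1*exp(3*a)


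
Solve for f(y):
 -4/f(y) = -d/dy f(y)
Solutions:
 f(y) = -sqrt(C1 + 8*y)
 f(y) = sqrt(C1 + 8*y)


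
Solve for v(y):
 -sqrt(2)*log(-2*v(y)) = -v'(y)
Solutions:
 -sqrt(2)*Integral(1/(log(-_y) + log(2)), (_y, v(y)))/2 = C1 - y


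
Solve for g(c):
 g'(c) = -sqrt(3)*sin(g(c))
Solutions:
 g(c) = -acos((-C1 - exp(2*sqrt(3)*c))/(C1 - exp(2*sqrt(3)*c))) + 2*pi
 g(c) = acos((-C1 - exp(2*sqrt(3)*c))/(C1 - exp(2*sqrt(3)*c)))


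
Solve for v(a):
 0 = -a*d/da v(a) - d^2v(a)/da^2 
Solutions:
 v(a) = C1 + C2*erf(sqrt(2)*a/2)


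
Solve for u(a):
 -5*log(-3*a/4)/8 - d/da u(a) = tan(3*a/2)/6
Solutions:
 u(a) = C1 - 5*a*log(-a)/8 - 5*a*log(3)/8 + 5*a/8 + 5*a*log(2)/4 + log(cos(3*a/2))/9


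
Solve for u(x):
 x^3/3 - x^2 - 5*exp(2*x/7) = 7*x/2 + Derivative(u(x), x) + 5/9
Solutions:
 u(x) = C1 + x^4/12 - x^3/3 - 7*x^2/4 - 5*x/9 - 35*exp(2*x/7)/2


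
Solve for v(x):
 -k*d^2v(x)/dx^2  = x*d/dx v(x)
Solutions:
 v(x) = C1 + C2*sqrt(k)*erf(sqrt(2)*x*sqrt(1/k)/2)


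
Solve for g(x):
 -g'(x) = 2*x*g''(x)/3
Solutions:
 g(x) = C1 + C2/sqrt(x)


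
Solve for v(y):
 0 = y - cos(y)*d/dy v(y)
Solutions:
 v(y) = C1 + Integral(y/cos(y), y)


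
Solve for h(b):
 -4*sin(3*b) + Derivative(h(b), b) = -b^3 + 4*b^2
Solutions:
 h(b) = C1 - b^4/4 + 4*b^3/3 - 4*cos(3*b)/3


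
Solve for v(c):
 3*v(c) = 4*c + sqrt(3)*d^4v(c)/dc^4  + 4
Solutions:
 v(c) = C1*exp(-3^(1/8)*c) + C2*exp(3^(1/8)*c) + C3*sin(3^(1/8)*c) + C4*cos(3^(1/8)*c) + 4*c/3 + 4/3


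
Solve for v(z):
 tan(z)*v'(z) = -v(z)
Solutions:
 v(z) = C1/sin(z)


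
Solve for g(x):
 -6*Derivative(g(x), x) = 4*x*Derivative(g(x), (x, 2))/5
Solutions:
 g(x) = C1 + C2/x^(13/2)


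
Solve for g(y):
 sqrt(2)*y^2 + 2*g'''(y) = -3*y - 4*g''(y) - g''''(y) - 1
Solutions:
 g(y) = C1 + C2*y - sqrt(2)*y^4/48 + y^3*(-3 + sqrt(2))/24 + y^2/16 + (C3*sin(sqrt(3)*y) + C4*cos(sqrt(3)*y))*exp(-y)


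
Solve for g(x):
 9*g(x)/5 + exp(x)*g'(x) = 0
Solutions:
 g(x) = C1*exp(9*exp(-x)/5)


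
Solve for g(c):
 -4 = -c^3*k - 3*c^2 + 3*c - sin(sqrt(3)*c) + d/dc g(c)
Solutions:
 g(c) = C1 + c^4*k/4 + c^3 - 3*c^2/2 - 4*c - sqrt(3)*cos(sqrt(3)*c)/3


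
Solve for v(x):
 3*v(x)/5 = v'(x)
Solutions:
 v(x) = C1*exp(3*x/5)


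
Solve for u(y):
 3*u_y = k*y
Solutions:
 u(y) = C1 + k*y^2/6


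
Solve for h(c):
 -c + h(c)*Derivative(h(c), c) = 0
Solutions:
 h(c) = -sqrt(C1 + c^2)
 h(c) = sqrt(C1 + c^2)


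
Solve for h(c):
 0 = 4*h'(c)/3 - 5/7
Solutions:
 h(c) = C1 + 15*c/28


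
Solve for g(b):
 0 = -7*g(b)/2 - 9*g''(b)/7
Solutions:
 g(b) = C1*sin(7*sqrt(2)*b/6) + C2*cos(7*sqrt(2)*b/6)


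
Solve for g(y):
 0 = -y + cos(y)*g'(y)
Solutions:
 g(y) = C1 + Integral(y/cos(y), y)


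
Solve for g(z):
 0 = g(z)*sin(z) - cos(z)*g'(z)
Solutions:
 g(z) = C1/cos(z)


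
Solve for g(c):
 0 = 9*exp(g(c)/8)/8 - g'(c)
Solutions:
 g(c) = 8*log(-1/(C1 + 9*c)) + 48*log(2)


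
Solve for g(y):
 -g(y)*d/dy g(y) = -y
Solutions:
 g(y) = -sqrt(C1 + y^2)
 g(y) = sqrt(C1 + y^2)


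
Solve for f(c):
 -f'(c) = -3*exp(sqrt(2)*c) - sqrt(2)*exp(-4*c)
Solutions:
 f(c) = C1 + 3*sqrt(2)*exp(sqrt(2)*c)/2 - sqrt(2)*exp(-4*c)/4


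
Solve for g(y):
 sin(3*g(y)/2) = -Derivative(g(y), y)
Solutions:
 g(y) = -2*acos((-C1 - exp(3*y))/(C1 - exp(3*y)))/3 + 4*pi/3
 g(y) = 2*acos((-C1 - exp(3*y))/(C1 - exp(3*y)))/3


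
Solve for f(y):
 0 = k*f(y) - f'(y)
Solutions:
 f(y) = C1*exp(k*y)


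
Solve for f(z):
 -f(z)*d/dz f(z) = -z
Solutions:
 f(z) = -sqrt(C1 + z^2)
 f(z) = sqrt(C1 + z^2)


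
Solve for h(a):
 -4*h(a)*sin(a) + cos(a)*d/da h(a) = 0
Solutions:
 h(a) = C1/cos(a)^4


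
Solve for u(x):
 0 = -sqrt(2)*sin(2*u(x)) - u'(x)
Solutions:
 u(x) = pi - acos((-C1 - exp(4*sqrt(2)*x))/(C1 - exp(4*sqrt(2)*x)))/2
 u(x) = acos((-C1 - exp(4*sqrt(2)*x))/(C1 - exp(4*sqrt(2)*x)))/2


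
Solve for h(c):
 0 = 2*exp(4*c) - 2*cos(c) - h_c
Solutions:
 h(c) = C1 + exp(4*c)/2 - 2*sin(c)


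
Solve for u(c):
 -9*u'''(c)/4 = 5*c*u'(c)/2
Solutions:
 u(c) = C1 + Integral(C2*airyai(-30^(1/3)*c/3) + C3*airybi(-30^(1/3)*c/3), c)


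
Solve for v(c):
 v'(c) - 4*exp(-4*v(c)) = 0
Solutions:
 v(c) = log(-I*(C1 + 16*c)^(1/4))
 v(c) = log(I*(C1 + 16*c)^(1/4))
 v(c) = log(-(C1 + 16*c)^(1/4))
 v(c) = log(C1 + 16*c)/4


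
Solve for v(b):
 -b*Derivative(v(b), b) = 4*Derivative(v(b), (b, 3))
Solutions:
 v(b) = C1 + Integral(C2*airyai(-2^(1/3)*b/2) + C3*airybi(-2^(1/3)*b/2), b)


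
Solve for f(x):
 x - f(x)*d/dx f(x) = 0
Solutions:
 f(x) = -sqrt(C1 + x^2)
 f(x) = sqrt(C1 + x^2)


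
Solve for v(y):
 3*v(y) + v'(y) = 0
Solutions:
 v(y) = C1*exp(-3*y)


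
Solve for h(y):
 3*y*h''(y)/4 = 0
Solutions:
 h(y) = C1 + C2*y


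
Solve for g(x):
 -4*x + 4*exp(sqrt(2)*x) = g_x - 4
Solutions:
 g(x) = C1 - 2*x^2 + 4*x + 2*sqrt(2)*exp(sqrt(2)*x)


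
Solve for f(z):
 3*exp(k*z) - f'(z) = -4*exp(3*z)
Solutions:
 f(z) = C1 + 4*exp(3*z)/3 + 3*exp(k*z)/k


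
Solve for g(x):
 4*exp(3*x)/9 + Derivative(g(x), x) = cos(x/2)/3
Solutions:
 g(x) = C1 - 4*exp(3*x)/27 + 2*sin(x/2)/3


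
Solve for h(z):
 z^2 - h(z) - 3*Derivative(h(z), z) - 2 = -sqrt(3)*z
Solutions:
 h(z) = C1*exp(-z/3) + z^2 - 6*z + sqrt(3)*z - 3*sqrt(3) + 16


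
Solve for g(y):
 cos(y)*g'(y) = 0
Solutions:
 g(y) = C1


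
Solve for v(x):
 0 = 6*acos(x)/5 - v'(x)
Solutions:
 v(x) = C1 + 6*x*acos(x)/5 - 6*sqrt(1 - x^2)/5


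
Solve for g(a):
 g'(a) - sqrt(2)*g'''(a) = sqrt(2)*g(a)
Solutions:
 g(a) = C1*exp(3^(1/3)*a*(2^(5/6)*3^(1/3)/(sqrt(3)*sqrt(27 - sqrt(2)) + 9)^(1/3) + 2^(2/3)*(sqrt(3)*sqrt(27 - sqrt(2)) + 9)^(1/3))/12)*sin(3^(1/6)*a*(-3*2^(5/6)/(sqrt(3)*sqrt(27 - sqrt(2)) + 9)^(1/3) + 6^(2/3)*(sqrt(3)*sqrt(27 - sqrt(2)) + 9)^(1/3))/12) + C2*exp(3^(1/3)*a*(2^(5/6)*3^(1/3)/(sqrt(3)*sqrt(27 - sqrt(2)) + 9)^(1/3) + 2^(2/3)*(sqrt(3)*sqrt(27 - sqrt(2)) + 9)^(1/3))/12)*cos(3^(1/6)*a*(-3*2^(5/6)/(sqrt(3)*sqrt(27 - sqrt(2)) + 9)^(1/3) + 6^(2/3)*(sqrt(3)*sqrt(27 - sqrt(2)) + 9)^(1/3))/12) + C3*exp(-3^(1/3)*a*(2^(5/6)*3^(1/3)/(sqrt(3)*sqrt(27 - sqrt(2)) + 9)^(1/3) + 2^(2/3)*(sqrt(3)*sqrt(27 - sqrt(2)) + 9)^(1/3))/6)


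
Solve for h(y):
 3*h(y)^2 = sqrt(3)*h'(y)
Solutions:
 h(y) = -1/(C1 + sqrt(3)*y)


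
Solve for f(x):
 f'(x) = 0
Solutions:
 f(x) = C1


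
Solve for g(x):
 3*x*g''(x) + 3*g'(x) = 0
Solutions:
 g(x) = C1 + C2*log(x)


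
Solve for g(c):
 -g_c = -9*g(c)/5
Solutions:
 g(c) = C1*exp(9*c/5)


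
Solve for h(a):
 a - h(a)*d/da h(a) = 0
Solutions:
 h(a) = -sqrt(C1 + a^2)
 h(a) = sqrt(C1 + a^2)


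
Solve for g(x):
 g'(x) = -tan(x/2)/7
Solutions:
 g(x) = C1 + 2*log(cos(x/2))/7


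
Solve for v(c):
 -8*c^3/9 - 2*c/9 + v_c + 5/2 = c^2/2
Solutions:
 v(c) = C1 + 2*c^4/9 + c^3/6 + c^2/9 - 5*c/2


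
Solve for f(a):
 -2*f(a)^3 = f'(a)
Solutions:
 f(a) = -sqrt(2)*sqrt(-1/(C1 - 2*a))/2
 f(a) = sqrt(2)*sqrt(-1/(C1 - 2*a))/2


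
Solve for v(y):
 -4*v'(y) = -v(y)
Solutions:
 v(y) = C1*exp(y/4)


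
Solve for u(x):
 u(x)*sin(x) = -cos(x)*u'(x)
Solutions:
 u(x) = C1*cos(x)


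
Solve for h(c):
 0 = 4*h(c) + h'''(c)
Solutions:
 h(c) = C3*exp(-2^(2/3)*c) + (C1*sin(2^(2/3)*sqrt(3)*c/2) + C2*cos(2^(2/3)*sqrt(3)*c/2))*exp(2^(2/3)*c/2)


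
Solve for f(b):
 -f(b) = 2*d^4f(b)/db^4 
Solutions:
 f(b) = (C1*sin(2^(1/4)*b/2) + C2*cos(2^(1/4)*b/2))*exp(-2^(1/4)*b/2) + (C3*sin(2^(1/4)*b/2) + C4*cos(2^(1/4)*b/2))*exp(2^(1/4)*b/2)


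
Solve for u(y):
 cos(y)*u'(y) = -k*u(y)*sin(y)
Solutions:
 u(y) = C1*exp(k*log(cos(y)))


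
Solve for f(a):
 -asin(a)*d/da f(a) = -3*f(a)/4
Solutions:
 f(a) = C1*exp(3*Integral(1/asin(a), a)/4)


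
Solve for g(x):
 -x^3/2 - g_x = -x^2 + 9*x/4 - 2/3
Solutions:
 g(x) = C1 - x^4/8 + x^3/3 - 9*x^2/8 + 2*x/3


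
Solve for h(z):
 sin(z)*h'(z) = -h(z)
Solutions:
 h(z) = C1*sqrt(cos(z) + 1)/sqrt(cos(z) - 1)


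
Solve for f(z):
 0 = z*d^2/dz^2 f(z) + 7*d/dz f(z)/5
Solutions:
 f(z) = C1 + C2/z^(2/5)


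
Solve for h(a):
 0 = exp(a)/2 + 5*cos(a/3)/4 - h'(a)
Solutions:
 h(a) = C1 + exp(a)/2 + 15*sin(a/3)/4


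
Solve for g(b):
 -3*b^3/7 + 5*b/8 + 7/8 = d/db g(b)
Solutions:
 g(b) = C1 - 3*b^4/28 + 5*b^2/16 + 7*b/8


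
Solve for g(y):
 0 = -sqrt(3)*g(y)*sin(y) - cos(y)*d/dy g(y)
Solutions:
 g(y) = C1*cos(y)^(sqrt(3))


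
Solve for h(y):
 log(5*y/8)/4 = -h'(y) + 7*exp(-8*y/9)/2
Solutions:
 h(y) = C1 - y*log(y)/4 + y*(-log(5) + 1 + 3*log(2))/4 - 63*exp(-8*y/9)/16


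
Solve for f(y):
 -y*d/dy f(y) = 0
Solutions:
 f(y) = C1


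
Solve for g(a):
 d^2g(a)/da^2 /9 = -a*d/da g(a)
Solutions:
 g(a) = C1 + C2*erf(3*sqrt(2)*a/2)


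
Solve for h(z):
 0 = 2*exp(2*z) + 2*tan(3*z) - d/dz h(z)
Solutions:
 h(z) = C1 + exp(2*z) - 2*log(cos(3*z))/3


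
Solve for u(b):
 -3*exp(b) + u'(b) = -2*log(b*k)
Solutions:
 u(b) = C1 - 2*b*log(b*k) + 2*b + 3*exp(b)


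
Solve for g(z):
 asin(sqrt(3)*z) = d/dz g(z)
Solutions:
 g(z) = C1 + z*asin(sqrt(3)*z) + sqrt(3)*sqrt(1 - 3*z^2)/3


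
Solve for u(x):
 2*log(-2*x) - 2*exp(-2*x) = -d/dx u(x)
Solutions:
 u(x) = C1 - 2*x*log(-x) + 2*x*(1 - log(2)) - exp(-2*x)


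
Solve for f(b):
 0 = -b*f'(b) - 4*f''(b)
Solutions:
 f(b) = C1 + C2*erf(sqrt(2)*b/4)


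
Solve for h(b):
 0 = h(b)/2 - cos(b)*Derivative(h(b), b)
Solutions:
 h(b) = C1*(sin(b) + 1)^(1/4)/(sin(b) - 1)^(1/4)


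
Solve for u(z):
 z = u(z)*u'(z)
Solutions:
 u(z) = -sqrt(C1 + z^2)
 u(z) = sqrt(C1 + z^2)


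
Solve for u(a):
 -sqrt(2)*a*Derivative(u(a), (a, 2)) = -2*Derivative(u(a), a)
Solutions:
 u(a) = C1 + C2*a^(1 + sqrt(2))


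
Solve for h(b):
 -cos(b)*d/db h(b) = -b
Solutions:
 h(b) = C1 + Integral(b/cos(b), b)


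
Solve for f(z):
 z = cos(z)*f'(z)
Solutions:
 f(z) = C1 + Integral(z/cos(z), z)


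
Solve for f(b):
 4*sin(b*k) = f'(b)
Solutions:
 f(b) = C1 - 4*cos(b*k)/k


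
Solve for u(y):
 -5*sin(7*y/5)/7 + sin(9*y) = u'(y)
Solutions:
 u(y) = C1 + 25*cos(7*y/5)/49 - cos(9*y)/9


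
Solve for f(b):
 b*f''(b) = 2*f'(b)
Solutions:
 f(b) = C1 + C2*b^3


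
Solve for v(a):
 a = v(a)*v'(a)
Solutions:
 v(a) = -sqrt(C1 + a^2)
 v(a) = sqrt(C1 + a^2)


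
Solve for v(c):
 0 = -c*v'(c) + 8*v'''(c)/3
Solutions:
 v(c) = C1 + Integral(C2*airyai(3^(1/3)*c/2) + C3*airybi(3^(1/3)*c/2), c)


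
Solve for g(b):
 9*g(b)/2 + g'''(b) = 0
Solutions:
 g(b) = C3*exp(-6^(2/3)*b/2) + (C1*sin(3*2^(2/3)*3^(1/6)*b/4) + C2*cos(3*2^(2/3)*3^(1/6)*b/4))*exp(6^(2/3)*b/4)


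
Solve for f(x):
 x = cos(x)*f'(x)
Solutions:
 f(x) = C1 + Integral(x/cos(x), x)


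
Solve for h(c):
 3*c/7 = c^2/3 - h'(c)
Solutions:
 h(c) = C1 + c^3/9 - 3*c^2/14


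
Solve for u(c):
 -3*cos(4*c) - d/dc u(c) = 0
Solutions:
 u(c) = C1 - 3*sin(4*c)/4


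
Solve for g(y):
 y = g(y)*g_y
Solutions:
 g(y) = -sqrt(C1 + y^2)
 g(y) = sqrt(C1 + y^2)


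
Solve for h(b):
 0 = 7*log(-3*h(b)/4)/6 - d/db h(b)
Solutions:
 -6*Integral(1/(log(-_y) - 2*log(2) + log(3)), (_y, h(b)))/7 = C1 - b


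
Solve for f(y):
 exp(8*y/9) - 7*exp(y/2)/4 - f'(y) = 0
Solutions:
 f(y) = C1 + 9*exp(8*y/9)/8 - 7*exp(y/2)/2


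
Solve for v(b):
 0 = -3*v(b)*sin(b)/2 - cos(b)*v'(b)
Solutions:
 v(b) = C1*cos(b)^(3/2)


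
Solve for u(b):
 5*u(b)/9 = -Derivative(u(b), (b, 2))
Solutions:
 u(b) = C1*sin(sqrt(5)*b/3) + C2*cos(sqrt(5)*b/3)


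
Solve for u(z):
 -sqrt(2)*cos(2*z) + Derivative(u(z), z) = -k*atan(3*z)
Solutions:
 u(z) = C1 - k*(z*atan(3*z) - log(9*z^2 + 1)/6) + sqrt(2)*sin(2*z)/2


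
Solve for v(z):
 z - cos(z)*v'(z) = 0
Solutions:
 v(z) = C1 + Integral(z/cos(z), z)


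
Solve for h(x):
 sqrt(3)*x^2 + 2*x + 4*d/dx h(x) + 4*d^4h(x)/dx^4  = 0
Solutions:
 h(x) = C1 + C4*exp(-x) - sqrt(3)*x^3/12 - x^2/4 + (C2*sin(sqrt(3)*x/2) + C3*cos(sqrt(3)*x/2))*exp(x/2)


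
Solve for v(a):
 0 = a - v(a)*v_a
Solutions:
 v(a) = -sqrt(C1 + a^2)
 v(a) = sqrt(C1 + a^2)


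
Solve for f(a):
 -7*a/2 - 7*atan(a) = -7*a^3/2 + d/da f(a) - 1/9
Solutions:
 f(a) = C1 + 7*a^4/8 - 7*a^2/4 - 7*a*atan(a) + a/9 + 7*log(a^2 + 1)/2


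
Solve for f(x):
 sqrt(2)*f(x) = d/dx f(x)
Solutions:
 f(x) = C1*exp(sqrt(2)*x)


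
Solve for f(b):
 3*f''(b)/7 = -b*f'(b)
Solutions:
 f(b) = C1 + C2*erf(sqrt(42)*b/6)


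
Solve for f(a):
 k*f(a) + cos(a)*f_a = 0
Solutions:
 f(a) = C1*exp(k*(log(sin(a) - 1) - log(sin(a) + 1))/2)


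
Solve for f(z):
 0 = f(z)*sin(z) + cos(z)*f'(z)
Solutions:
 f(z) = C1*cos(z)


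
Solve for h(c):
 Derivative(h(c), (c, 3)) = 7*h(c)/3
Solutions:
 h(c) = C3*exp(3^(2/3)*7^(1/3)*c/3) + (C1*sin(3^(1/6)*7^(1/3)*c/2) + C2*cos(3^(1/6)*7^(1/3)*c/2))*exp(-3^(2/3)*7^(1/3)*c/6)


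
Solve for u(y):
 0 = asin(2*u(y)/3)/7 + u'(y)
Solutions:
 Integral(1/asin(2*_y/3), (_y, u(y))) = C1 - y/7


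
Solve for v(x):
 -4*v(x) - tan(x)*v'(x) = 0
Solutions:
 v(x) = C1/sin(x)^4


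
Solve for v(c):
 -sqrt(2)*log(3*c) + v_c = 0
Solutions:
 v(c) = C1 + sqrt(2)*c*log(c) - sqrt(2)*c + sqrt(2)*c*log(3)


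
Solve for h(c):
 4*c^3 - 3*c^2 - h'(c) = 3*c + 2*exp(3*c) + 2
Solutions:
 h(c) = C1 + c^4 - c^3 - 3*c^2/2 - 2*c - 2*exp(3*c)/3


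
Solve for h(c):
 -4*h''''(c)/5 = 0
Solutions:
 h(c) = C1 + C2*c + C3*c^2 + C4*c^3


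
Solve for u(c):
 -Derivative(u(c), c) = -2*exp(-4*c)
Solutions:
 u(c) = C1 - exp(-4*c)/2


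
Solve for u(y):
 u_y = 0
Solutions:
 u(y) = C1


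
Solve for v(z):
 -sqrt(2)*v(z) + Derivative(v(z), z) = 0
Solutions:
 v(z) = C1*exp(sqrt(2)*z)


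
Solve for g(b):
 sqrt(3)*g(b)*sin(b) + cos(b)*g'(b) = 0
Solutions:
 g(b) = C1*cos(b)^(sqrt(3))


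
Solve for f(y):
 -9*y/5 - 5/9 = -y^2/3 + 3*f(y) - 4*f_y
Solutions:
 f(y) = C1*exp(3*y/4) + y^2/9 - 41*y/135 - 239/405


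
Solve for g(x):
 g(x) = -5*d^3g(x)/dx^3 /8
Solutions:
 g(x) = C3*exp(-2*5^(2/3)*x/5) + (C1*sin(sqrt(3)*5^(2/3)*x/5) + C2*cos(sqrt(3)*5^(2/3)*x/5))*exp(5^(2/3)*x/5)


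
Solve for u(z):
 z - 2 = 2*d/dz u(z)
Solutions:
 u(z) = C1 + z^2/4 - z


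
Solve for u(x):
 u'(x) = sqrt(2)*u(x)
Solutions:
 u(x) = C1*exp(sqrt(2)*x)


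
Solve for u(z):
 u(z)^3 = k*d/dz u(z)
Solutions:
 u(z) = -sqrt(2)*sqrt(-k/(C1*k + z))/2
 u(z) = sqrt(2)*sqrt(-k/(C1*k + z))/2


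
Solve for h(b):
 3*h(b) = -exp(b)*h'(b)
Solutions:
 h(b) = C1*exp(3*exp(-b))


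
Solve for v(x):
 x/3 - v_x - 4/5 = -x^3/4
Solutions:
 v(x) = C1 + x^4/16 + x^2/6 - 4*x/5


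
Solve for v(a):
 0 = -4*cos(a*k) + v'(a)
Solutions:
 v(a) = C1 + 4*sin(a*k)/k


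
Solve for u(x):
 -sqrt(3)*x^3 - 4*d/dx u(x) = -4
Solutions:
 u(x) = C1 - sqrt(3)*x^4/16 + x


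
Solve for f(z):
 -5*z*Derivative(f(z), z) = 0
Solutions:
 f(z) = C1


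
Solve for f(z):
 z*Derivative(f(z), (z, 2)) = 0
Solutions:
 f(z) = C1 + C2*z


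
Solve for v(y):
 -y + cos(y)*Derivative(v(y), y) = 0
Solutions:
 v(y) = C1 + Integral(y/cos(y), y)


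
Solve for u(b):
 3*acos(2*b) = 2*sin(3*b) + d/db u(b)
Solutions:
 u(b) = C1 + 3*b*acos(2*b) - 3*sqrt(1 - 4*b^2)/2 + 2*cos(3*b)/3


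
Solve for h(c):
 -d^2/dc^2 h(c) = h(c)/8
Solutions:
 h(c) = C1*sin(sqrt(2)*c/4) + C2*cos(sqrt(2)*c/4)


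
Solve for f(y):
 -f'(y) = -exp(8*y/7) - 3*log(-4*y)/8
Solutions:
 f(y) = C1 + 3*y*log(-y)/8 + 3*y*(-1 + 2*log(2))/8 + 7*exp(8*y/7)/8


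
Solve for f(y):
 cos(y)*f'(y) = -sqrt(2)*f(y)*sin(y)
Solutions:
 f(y) = C1*cos(y)^(sqrt(2))


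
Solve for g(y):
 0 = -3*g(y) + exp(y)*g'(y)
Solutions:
 g(y) = C1*exp(-3*exp(-y))


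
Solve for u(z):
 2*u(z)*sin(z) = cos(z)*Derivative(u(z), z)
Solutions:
 u(z) = C1/cos(z)^2


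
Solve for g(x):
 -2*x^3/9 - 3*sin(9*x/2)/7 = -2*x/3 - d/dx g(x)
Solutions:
 g(x) = C1 + x^4/18 - x^2/3 - 2*cos(9*x/2)/21


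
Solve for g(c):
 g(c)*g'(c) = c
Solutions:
 g(c) = -sqrt(C1 + c^2)
 g(c) = sqrt(C1 + c^2)


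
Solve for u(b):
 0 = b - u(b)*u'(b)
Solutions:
 u(b) = -sqrt(C1 + b^2)
 u(b) = sqrt(C1 + b^2)


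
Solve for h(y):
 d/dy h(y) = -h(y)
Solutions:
 h(y) = C1*exp(-y)


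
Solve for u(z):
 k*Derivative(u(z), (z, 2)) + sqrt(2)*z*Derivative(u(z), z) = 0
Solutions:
 u(z) = C1 + C2*sqrt(k)*erf(2^(3/4)*z*sqrt(1/k)/2)


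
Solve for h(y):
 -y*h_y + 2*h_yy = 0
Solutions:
 h(y) = C1 + C2*erfi(y/2)


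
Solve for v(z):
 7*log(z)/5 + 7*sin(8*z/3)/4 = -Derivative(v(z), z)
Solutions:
 v(z) = C1 - 7*z*log(z)/5 + 7*z/5 + 21*cos(8*z/3)/32


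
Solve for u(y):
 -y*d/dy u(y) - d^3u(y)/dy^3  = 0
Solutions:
 u(y) = C1 + Integral(C2*airyai(-y) + C3*airybi(-y), y)


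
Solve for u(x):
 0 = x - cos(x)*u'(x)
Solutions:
 u(x) = C1 + Integral(x/cos(x), x)


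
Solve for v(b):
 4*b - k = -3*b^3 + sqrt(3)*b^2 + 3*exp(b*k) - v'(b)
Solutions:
 v(b) = C1 - 3*b^4/4 + sqrt(3)*b^3/3 - 2*b^2 + b*k + 3*exp(b*k)/k


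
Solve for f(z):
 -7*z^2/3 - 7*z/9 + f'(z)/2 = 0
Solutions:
 f(z) = C1 + 14*z^3/9 + 7*z^2/9


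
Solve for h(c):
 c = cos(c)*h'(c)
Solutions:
 h(c) = C1 + Integral(c/cos(c), c)


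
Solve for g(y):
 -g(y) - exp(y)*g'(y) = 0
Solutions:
 g(y) = C1*exp(exp(-y))


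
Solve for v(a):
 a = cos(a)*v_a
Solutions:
 v(a) = C1 + Integral(a/cos(a), a)


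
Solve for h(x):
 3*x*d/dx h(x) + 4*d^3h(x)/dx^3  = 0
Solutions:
 h(x) = C1 + Integral(C2*airyai(-6^(1/3)*x/2) + C3*airybi(-6^(1/3)*x/2), x)


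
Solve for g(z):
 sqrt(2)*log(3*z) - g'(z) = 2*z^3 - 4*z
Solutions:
 g(z) = C1 - z^4/2 + 2*z^2 + sqrt(2)*z*log(z) - sqrt(2)*z + sqrt(2)*z*log(3)


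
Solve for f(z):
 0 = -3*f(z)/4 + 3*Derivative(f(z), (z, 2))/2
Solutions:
 f(z) = C1*exp(-sqrt(2)*z/2) + C2*exp(sqrt(2)*z/2)


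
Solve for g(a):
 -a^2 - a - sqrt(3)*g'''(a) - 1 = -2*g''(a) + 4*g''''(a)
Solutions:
 g(a) = C1 + C2*a + C3*exp(a*(-sqrt(3) + sqrt(35))/8) + C4*exp(-a*(sqrt(3) + sqrt(35))/8) + a^4/24 + a^3*(1 + sqrt(3))/12 + a^2*(sqrt(3) + 13)/8


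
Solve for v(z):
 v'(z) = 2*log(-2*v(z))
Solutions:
 -Integral(1/(log(-_y) + log(2)), (_y, v(z)))/2 = C1 - z


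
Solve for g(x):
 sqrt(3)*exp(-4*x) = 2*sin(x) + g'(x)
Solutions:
 g(x) = C1 + 2*cos(x) - sqrt(3)*exp(-4*x)/4


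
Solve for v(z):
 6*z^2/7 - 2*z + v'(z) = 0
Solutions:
 v(z) = C1 - 2*z^3/7 + z^2


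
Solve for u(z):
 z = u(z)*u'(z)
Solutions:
 u(z) = -sqrt(C1 + z^2)
 u(z) = sqrt(C1 + z^2)


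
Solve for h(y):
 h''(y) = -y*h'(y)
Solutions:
 h(y) = C1 + C2*erf(sqrt(2)*y/2)


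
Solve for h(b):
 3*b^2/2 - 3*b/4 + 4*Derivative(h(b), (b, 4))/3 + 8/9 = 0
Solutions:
 h(b) = C1 + C2*b + C3*b^2 + C4*b^3 - b^6/320 + 3*b^5/640 - b^4/36


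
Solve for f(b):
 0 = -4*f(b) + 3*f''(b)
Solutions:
 f(b) = C1*exp(-2*sqrt(3)*b/3) + C2*exp(2*sqrt(3)*b/3)


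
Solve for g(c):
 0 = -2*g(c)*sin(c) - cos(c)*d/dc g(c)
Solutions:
 g(c) = C1*cos(c)^2


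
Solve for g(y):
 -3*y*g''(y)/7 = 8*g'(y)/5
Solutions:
 g(y) = C1 + C2/y^(41/15)


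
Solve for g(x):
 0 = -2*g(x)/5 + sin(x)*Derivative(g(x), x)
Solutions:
 g(x) = C1*(cos(x) - 1)^(1/5)/(cos(x) + 1)^(1/5)


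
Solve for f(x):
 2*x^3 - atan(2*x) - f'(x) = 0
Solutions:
 f(x) = C1 + x^4/2 - x*atan(2*x) + log(4*x^2 + 1)/4


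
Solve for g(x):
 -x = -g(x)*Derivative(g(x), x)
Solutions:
 g(x) = -sqrt(C1 + x^2)
 g(x) = sqrt(C1 + x^2)


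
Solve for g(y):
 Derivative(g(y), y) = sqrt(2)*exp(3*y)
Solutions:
 g(y) = C1 + sqrt(2)*exp(3*y)/3


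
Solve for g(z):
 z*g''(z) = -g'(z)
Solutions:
 g(z) = C1 + C2*log(z)


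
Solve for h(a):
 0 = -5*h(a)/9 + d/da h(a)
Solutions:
 h(a) = C1*exp(5*a/9)


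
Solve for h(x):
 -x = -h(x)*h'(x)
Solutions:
 h(x) = -sqrt(C1 + x^2)
 h(x) = sqrt(C1 + x^2)


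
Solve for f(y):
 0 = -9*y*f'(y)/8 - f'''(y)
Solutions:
 f(y) = C1 + Integral(C2*airyai(-3^(2/3)*y/2) + C3*airybi(-3^(2/3)*y/2), y)


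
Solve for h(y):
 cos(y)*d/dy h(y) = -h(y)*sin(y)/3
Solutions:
 h(y) = C1*cos(y)^(1/3)


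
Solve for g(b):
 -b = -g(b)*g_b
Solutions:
 g(b) = -sqrt(C1 + b^2)
 g(b) = sqrt(C1 + b^2)


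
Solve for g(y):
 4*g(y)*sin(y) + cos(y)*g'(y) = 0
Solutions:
 g(y) = C1*cos(y)^4


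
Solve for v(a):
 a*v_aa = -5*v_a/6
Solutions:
 v(a) = C1 + C2*a^(1/6)


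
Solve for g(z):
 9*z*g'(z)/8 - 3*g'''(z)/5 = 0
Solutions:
 g(z) = C1 + Integral(C2*airyai(15^(1/3)*z/2) + C3*airybi(15^(1/3)*z/2), z)


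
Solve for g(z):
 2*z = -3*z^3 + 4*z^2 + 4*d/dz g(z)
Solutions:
 g(z) = C1 + 3*z^4/16 - z^3/3 + z^2/4


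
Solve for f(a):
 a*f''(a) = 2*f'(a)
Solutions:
 f(a) = C1 + C2*a^3


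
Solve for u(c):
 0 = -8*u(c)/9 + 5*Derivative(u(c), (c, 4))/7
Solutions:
 u(c) = C1*exp(-sqrt(3)*5^(3/4)*56^(1/4)*c/15) + C2*exp(sqrt(3)*5^(3/4)*56^(1/4)*c/15) + C3*sin(sqrt(3)*5^(3/4)*56^(1/4)*c/15) + C4*cos(sqrt(3)*5^(3/4)*56^(1/4)*c/15)


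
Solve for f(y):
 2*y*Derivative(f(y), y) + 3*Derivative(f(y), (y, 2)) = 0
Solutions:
 f(y) = C1 + C2*erf(sqrt(3)*y/3)


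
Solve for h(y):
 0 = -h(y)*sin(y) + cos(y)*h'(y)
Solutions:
 h(y) = C1/cos(y)


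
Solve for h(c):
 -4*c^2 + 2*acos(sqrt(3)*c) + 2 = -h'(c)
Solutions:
 h(c) = C1 + 4*c^3/3 - 2*c*acos(sqrt(3)*c) - 2*c + 2*sqrt(3)*sqrt(1 - 3*c^2)/3


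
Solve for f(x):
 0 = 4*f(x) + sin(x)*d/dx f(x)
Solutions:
 f(x) = C1*(cos(x)^2 + 2*cos(x) + 1)/(cos(x)^2 - 2*cos(x) + 1)


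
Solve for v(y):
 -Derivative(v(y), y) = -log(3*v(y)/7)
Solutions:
 -Integral(1/(log(_y) - log(7) + log(3)), (_y, v(y))) = C1 - y


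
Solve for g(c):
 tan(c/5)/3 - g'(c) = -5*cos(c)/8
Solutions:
 g(c) = C1 - 5*log(cos(c/5))/3 + 5*sin(c)/8


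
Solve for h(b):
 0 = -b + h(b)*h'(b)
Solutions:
 h(b) = -sqrt(C1 + b^2)
 h(b) = sqrt(C1 + b^2)


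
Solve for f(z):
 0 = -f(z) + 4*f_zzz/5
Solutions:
 f(z) = C3*exp(10^(1/3)*z/2) + (C1*sin(10^(1/3)*sqrt(3)*z/4) + C2*cos(10^(1/3)*sqrt(3)*z/4))*exp(-10^(1/3)*z/4)


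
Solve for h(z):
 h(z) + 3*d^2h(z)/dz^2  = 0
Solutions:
 h(z) = C1*sin(sqrt(3)*z/3) + C2*cos(sqrt(3)*z/3)


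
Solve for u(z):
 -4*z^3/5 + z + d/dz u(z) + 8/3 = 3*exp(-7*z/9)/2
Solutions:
 u(z) = C1 + z^4/5 - z^2/2 - 8*z/3 - 27*exp(-7*z/9)/14


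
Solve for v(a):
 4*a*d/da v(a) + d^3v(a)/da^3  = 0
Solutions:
 v(a) = C1 + Integral(C2*airyai(-2^(2/3)*a) + C3*airybi(-2^(2/3)*a), a)


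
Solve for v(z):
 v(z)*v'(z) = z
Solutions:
 v(z) = -sqrt(C1 + z^2)
 v(z) = sqrt(C1 + z^2)


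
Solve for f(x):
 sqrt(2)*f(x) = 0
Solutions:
 f(x) = 0


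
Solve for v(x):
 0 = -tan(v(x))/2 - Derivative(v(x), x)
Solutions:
 v(x) = pi - asin(C1*exp(-x/2))
 v(x) = asin(C1*exp(-x/2))


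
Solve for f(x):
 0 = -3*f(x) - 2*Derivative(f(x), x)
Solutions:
 f(x) = C1*exp(-3*x/2)


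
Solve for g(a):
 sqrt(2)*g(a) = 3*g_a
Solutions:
 g(a) = C1*exp(sqrt(2)*a/3)


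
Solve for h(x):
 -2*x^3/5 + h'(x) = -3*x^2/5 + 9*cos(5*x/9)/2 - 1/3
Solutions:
 h(x) = C1 + x^4/10 - x^3/5 - x/3 + 81*sin(5*x/9)/10


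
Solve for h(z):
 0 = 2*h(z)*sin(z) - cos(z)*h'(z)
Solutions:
 h(z) = C1/cos(z)^2


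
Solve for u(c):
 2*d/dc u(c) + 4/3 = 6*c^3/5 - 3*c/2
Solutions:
 u(c) = C1 + 3*c^4/20 - 3*c^2/8 - 2*c/3


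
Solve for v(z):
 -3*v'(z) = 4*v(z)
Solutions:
 v(z) = C1*exp(-4*z/3)


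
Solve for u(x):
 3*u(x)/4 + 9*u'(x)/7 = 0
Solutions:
 u(x) = C1*exp(-7*x/12)


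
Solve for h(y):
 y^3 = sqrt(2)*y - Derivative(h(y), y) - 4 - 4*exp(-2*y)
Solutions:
 h(y) = C1 - y^4/4 + sqrt(2)*y^2/2 - 4*y + 2*exp(-2*y)


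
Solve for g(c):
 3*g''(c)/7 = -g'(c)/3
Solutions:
 g(c) = C1 + C2*exp(-7*c/9)


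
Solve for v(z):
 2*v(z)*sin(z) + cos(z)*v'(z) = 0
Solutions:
 v(z) = C1*cos(z)^2


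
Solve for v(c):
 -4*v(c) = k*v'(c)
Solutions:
 v(c) = C1*exp(-4*c/k)


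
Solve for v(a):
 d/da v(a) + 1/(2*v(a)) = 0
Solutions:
 v(a) = -sqrt(C1 - a)
 v(a) = sqrt(C1 - a)


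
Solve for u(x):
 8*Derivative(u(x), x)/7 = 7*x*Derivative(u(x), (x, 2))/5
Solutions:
 u(x) = C1 + C2*x^(89/49)


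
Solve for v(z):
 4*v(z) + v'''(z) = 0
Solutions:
 v(z) = C3*exp(-2^(2/3)*z) + (C1*sin(2^(2/3)*sqrt(3)*z/2) + C2*cos(2^(2/3)*sqrt(3)*z/2))*exp(2^(2/3)*z/2)


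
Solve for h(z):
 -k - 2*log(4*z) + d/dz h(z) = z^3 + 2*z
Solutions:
 h(z) = C1 + k*z + z^4/4 + z^2 + 2*z*log(z) - 2*z + z*log(16)


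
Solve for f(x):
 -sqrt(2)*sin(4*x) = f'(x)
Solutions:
 f(x) = C1 + sqrt(2)*cos(4*x)/4


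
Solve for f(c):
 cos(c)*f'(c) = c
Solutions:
 f(c) = C1 + Integral(c/cos(c), c)


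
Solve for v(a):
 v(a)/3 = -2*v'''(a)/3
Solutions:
 v(a) = C3*exp(-2^(2/3)*a/2) + (C1*sin(2^(2/3)*sqrt(3)*a/4) + C2*cos(2^(2/3)*sqrt(3)*a/4))*exp(2^(2/3)*a/4)


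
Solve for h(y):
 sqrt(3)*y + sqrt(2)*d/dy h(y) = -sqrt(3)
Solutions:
 h(y) = C1 - sqrt(6)*y^2/4 - sqrt(6)*y/2


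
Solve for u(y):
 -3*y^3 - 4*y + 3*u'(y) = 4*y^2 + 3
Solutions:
 u(y) = C1 + y^4/4 + 4*y^3/9 + 2*y^2/3 + y


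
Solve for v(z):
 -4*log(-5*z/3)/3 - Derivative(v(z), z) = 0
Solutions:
 v(z) = C1 - 4*z*log(-z)/3 + 4*z*(-log(5) + 1 + log(3))/3


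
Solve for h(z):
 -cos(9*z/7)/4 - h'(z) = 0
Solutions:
 h(z) = C1 - 7*sin(9*z/7)/36


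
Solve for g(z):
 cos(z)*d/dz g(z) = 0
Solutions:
 g(z) = C1


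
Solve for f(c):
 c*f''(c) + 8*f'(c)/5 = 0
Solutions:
 f(c) = C1 + C2/c^(3/5)


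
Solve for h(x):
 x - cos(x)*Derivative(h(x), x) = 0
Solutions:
 h(x) = C1 + Integral(x/cos(x), x)


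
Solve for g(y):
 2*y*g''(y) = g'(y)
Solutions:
 g(y) = C1 + C2*y^(3/2)


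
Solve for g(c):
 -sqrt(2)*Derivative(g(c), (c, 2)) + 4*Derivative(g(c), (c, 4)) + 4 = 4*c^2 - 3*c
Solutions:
 g(c) = C1 + C2*c + C3*exp(-2^(1/4)*c/2) + C4*exp(2^(1/4)*c/2) - sqrt(2)*c^4/6 + sqrt(2)*c^3/4 + c^2*(-8 + sqrt(2))


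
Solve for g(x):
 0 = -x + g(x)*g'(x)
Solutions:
 g(x) = -sqrt(C1 + x^2)
 g(x) = sqrt(C1 + x^2)


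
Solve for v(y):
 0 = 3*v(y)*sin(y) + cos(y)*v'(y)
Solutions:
 v(y) = C1*cos(y)^3


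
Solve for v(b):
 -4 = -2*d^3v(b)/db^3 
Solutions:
 v(b) = C1 + C2*b + C3*b^2 + b^3/3


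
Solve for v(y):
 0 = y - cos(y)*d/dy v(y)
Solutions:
 v(y) = C1 + Integral(y/cos(y), y)


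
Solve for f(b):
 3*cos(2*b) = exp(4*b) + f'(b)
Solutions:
 f(b) = C1 - exp(4*b)/4 + 3*sin(2*b)/2


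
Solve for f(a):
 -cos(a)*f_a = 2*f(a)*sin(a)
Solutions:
 f(a) = C1*cos(a)^2


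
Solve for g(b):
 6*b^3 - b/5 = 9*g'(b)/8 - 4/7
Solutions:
 g(b) = C1 + 4*b^4/3 - 4*b^2/45 + 32*b/63


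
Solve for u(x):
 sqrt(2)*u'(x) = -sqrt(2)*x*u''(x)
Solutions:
 u(x) = C1 + C2*log(x)


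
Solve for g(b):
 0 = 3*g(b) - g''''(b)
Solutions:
 g(b) = C1*exp(-3^(1/4)*b) + C2*exp(3^(1/4)*b) + C3*sin(3^(1/4)*b) + C4*cos(3^(1/4)*b)


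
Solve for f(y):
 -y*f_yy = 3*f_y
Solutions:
 f(y) = C1 + C2/y^2


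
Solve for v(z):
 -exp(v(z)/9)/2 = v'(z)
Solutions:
 v(z) = 9*log(1/(C1 + z)) + 9*log(18)


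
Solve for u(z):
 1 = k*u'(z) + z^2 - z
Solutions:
 u(z) = C1 - z^3/(3*k) + z^2/(2*k) + z/k


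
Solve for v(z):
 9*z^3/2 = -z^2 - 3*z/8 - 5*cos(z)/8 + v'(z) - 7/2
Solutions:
 v(z) = C1 + 9*z^4/8 + z^3/3 + 3*z^2/16 + 7*z/2 + 5*sin(z)/8


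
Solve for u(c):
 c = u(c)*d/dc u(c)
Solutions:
 u(c) = -sqrt(C1 + c^2)
 u(c) = sqrt(C1 + c^2)


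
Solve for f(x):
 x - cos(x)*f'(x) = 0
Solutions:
 f(x) = C1 + Integral(x/cos(x), x)


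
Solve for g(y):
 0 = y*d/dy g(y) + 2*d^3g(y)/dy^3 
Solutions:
 g(y) = C1 + Integral(C2*airyai(-2^(2/3)*y/2) + C3*airybi(-2^(2/3)*y/2), y)


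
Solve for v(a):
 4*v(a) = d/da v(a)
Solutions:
 v(a) = C1*exp(4*a)


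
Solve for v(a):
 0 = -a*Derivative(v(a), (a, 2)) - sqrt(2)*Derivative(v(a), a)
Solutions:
 v(a) = C1 + C2*a^(1 - sqrt(2))


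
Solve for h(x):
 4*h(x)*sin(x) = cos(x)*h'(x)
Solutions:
 h(x) = C1/cos(x)^4


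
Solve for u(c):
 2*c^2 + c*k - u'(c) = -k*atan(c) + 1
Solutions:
 u(c) = C1 + 2*c^3/3 + c^2*k/2 - c + k*(c*atan(c) - log(c^2 + 1)/2)


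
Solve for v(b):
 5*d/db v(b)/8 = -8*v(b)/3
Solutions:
 v(b) = C1*exp(-64*b/15)


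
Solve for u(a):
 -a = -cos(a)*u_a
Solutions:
 u(a) = C1 + Integral(a/cos(a), a)


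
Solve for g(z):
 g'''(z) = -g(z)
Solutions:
 g(z) = C3*exp(-z) + (C1*sin(sqrt(3)*z/2) + C2*cos(sqrt(3)*z/2))*exp(z/2)


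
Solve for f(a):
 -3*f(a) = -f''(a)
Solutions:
 f(a) = C1*exp(-sqrt(3)*a) + C2*exp(sqrt(3)*a)


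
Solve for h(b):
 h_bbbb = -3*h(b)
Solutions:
 h(b) = (C1*sin(sqrt(2)*3^(1/4)*b/2) + C2*cos(sqrt(2)*3^(1/4)*b/2))*exp(-sqrt(2)*3^(1/4)*b/2) + (C3*sin(sqrt(2)*3^(1/4)*b/2) + C4*cos(sqrt(2)*3^(1/4)*b/2))*exp(sqrt(2)*3^(1/4)*b/2)


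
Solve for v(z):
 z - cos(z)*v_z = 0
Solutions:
 v(z) = C1 + Integral(z/cos(z), z)


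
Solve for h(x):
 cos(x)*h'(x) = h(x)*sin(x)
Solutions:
 h(x) = C1/cos(x)


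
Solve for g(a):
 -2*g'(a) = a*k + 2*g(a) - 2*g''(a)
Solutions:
 g(a) = C1*exp(a*(1 - sqrt(5))/2) + C2*exp(a*(1 + sqrt(5))/2) - a*k/2 + k/2


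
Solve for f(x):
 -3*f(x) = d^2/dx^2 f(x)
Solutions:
 f(x) = C1*sin(sqrt(3)*x) + C2*cos(sqrt(3)*x)


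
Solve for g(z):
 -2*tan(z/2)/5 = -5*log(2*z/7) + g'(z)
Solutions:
 g(z) = C1 + 5*z*log(z) - 5*z*log(7) - 5*z + 5*z*log(2) + 4*log(cos(z/2))/5


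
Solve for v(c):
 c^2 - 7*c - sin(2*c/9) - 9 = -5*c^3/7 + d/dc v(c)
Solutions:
 v(c) = C1 + 5*c^4/28 + c^3/3 - 7*c^2/2 - 9*c + 9*cos(2*c/9)/2


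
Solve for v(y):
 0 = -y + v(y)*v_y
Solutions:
 v(y) = -sqrt(C1 + y^2)
 v(y) = sqrt(C1 + y^2)


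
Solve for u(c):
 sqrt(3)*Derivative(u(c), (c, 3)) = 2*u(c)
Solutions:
 u(c) = C3*exp(2^(1/3)*3^(5/6)*c/3) + (C1*sin(6^(1/3)*c/2) + C2*cos(6^(1/3)*c/2))*exp(-2^(1/3)*3^(5/6)*c/6)


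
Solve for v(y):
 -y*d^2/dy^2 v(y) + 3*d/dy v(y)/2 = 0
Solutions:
 v(y) = C1 + C2*y^(5/2)


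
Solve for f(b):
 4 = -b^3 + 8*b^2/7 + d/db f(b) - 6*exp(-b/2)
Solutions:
 f(b) = C1 + b^4/4 - 8*b^3/21 + 4*b - 12*exp(-b/2)


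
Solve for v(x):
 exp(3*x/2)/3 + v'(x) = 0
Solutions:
 v(x) = C1 - 2*exp(3*x/2)/9


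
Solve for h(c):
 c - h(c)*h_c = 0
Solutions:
 h(c) = -sqrt(C1 + c^2)
 h(c) = sqrt(C1 + c^2)


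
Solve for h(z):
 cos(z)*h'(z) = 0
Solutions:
 h(z) = C1


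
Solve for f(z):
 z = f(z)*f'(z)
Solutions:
 f(z) = -sqrt(C1 + z^2)
 f(z) = sqrt(C1 + z^2)


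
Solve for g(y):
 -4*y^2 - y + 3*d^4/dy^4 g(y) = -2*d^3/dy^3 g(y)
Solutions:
 g(y) = C1 + C2*y + C3*y^2 + C4*exp(-2*y/3) + y^5/30 - 11*y^4/48 + 11*y^3/8


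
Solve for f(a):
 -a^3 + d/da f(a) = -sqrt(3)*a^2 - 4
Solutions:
 f(a) = C1 + a^4/4 - sqrt(3)*a^3/3 - 4*a


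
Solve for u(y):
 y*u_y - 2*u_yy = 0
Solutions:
 u(y) = C1 + C2*erfi(y/2)


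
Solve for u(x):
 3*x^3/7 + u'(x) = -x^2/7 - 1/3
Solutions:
 u(x) = C1 - 3*x^4/28 - x^3/21 - x/3


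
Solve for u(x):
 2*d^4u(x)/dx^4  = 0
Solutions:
 u(x) = C1 + C2*x + C3*x^2 + C4*x^3


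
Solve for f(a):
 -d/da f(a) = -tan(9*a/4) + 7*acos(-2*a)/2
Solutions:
 f(a) = C1 - 7*a*acos(-2*a)/2 - 7*sqrt(1 - 4*a^2)/4 - 4*log(cos(9*a/4))/9


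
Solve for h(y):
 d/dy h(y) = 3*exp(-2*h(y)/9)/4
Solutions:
 h(y) = 9*log(-sqrt(C1 + 3*y)) - 9*log(6) + 9*log(2)/2
 h(y) = 9*log(C1 + 3*y)/2 - 9*log(6) + 9*log(2)/2


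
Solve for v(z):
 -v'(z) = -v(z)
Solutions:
 v(z) = C1*exp(z)


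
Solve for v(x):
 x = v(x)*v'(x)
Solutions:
 v(x) = -sqrt(C1 + x^2)
 v(x) = sqrt(C1 + x^2)


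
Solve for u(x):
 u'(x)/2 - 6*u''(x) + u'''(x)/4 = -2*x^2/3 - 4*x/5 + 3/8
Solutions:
 u(x) = C1 + C2*exp(x*(12 - sqrt(142))) + C3*exp(x*(sqrt(142) + 12)) - 4*x^3/9 - 84*x^2/5 - 24067*x/60


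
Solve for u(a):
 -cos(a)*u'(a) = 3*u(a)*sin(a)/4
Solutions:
 u(a) = C1*cos(a)^(3/4)


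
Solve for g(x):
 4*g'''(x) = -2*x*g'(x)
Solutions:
 g(x) = C1 + Integral(C2*airyai(-2^(2/3)*x/2) + C3*airybi(-2^(2/3)*x/2), x)


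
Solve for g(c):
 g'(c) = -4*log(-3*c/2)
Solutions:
 g(c) = C1 - 4*c*log(-c) + 4*c*(-log(3) + log(2) + 1)


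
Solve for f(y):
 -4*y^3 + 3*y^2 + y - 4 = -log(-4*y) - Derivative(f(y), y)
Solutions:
 f(y) = C1 + y^4 - y^3 - y^2/2 - y*log(-y) + y*(5 - 2*log(2))


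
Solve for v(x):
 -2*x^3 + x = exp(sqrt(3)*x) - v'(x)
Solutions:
 v(x) = C1 + x^4/2 - x^2/2 + sqrt(3)*exp(sqrt(3)*x)/3


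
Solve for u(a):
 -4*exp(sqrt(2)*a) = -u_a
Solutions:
 u(a) = C1 + 2*sqrt(2)*exp(sqrt(2)*a)


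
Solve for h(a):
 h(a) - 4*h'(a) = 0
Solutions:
 h(a) = C1*exp(a/4)


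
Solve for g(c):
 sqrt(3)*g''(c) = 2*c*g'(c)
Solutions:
 g(c) = C1 + C2*erfi(3^(3/4)*c/3)


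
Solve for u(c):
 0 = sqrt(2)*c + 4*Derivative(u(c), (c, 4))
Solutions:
 u(c) = C1 + C2*c + C3*c^2 + C4*c^3 - sqrt(2)*c^5/480


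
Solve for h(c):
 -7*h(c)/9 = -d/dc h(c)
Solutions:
 h(c) = C1*exp(7*c/9)


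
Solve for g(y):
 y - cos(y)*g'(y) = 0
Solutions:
 g(y) = C1 + Integral(y/cos(y), y)


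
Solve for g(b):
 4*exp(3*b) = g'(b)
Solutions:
 g(b) = C1 + 4*exp(3*b)/3


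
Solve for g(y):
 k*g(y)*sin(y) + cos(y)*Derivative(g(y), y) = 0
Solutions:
 g(y) = C1*exp(k*log(cos(y)))


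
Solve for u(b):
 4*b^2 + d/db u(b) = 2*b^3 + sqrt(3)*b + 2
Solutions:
 u(b) = C1 + b^4/2 - 4*b^3/3 + sqrt(3)*b^2/2 + 2*b


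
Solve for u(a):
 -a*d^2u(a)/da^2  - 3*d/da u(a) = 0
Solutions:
 u(a) = C1 + C2/a^2


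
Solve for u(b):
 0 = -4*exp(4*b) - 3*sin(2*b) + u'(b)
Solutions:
 u(b) = C1 + exp(4*b) - 3*cos(2*b)/2


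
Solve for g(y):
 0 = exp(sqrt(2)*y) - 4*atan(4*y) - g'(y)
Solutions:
 g(y) = C1 - 4*y*atan(4*y) + sqrt(2)*exp(sqrt(2)*y)/2 + log(16*y^2 + 1)/2


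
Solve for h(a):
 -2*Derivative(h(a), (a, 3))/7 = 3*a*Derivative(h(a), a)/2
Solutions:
 h(a) = C1 + Integral(C2*airyai(-42^(1/3)*a/2) + C3*airybi(-42^(1/3)*a/2), a)


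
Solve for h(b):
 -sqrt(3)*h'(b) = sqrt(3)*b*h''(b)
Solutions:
 h(b) = C1 + C2*log(b)


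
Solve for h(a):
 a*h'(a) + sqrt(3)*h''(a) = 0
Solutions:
 h(a) = C1 + C2*erf(sqrt(2)*3^(3/4)*a/6)


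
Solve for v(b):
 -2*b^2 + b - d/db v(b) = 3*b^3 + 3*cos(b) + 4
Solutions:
 v(b) = C1 - 3*b^4/4 - 2*b^3/3 + b^2/2 - 4*b - 3*sin(b)


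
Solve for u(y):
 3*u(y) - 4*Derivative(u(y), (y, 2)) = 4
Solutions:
 u(y) = C1*exp(-sqrt(3)*y/2) + C2*exp(sqrt(3)*y/2) + 4/3


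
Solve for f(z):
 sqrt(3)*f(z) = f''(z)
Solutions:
 f(z) = C1*exp(-3^(1/4)*z) + C2*exp(3^(1/4)*z)


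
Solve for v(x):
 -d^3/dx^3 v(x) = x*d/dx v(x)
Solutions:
 v(x) = C1 + Integral(C2*airyai(-x) + C3*airybi(-x), x)


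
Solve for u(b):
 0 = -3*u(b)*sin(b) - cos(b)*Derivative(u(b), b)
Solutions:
 u(b) = C1*cos(b)^3


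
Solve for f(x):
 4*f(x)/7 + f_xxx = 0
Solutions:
 f(x) = C3*exp(-14^(2/3)*x/7) + (C1*sin(14^(2/3)*sqrt(3)*x/14) + C2*cos(14^(2/3)*sqrt(3)*x/14))*exp(14^(2/3)*x/14)


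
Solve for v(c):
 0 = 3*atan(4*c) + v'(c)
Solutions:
 v(c) = C1 - 3*c*atan(4*c) + 3*log(16*c^2 + 1)/8


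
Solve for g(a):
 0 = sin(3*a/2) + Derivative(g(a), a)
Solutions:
 g(a) = C1 + 2*cos(3*a/2)/3


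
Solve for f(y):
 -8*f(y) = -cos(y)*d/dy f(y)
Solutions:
 f(y) = C1*(sin(y)^4 + 4*sin(y)^3 + 6*sin(y)^2 + 4*sin(y) + 1)/(sin(y)^4 - 4*sin(y)^3 + 6*sin(y)^2 - 4*sin(y) + 1)


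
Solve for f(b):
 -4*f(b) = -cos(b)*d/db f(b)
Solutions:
 f(b) = C1*(sin(b)^2 + 2*sin(b) + 1)/(sin(b)^2 - 2*sin(b) + 1)


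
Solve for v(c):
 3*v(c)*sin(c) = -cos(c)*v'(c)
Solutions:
 v(c) = C1*cos(c)^3


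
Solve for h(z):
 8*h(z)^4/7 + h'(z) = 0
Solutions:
 h(z) = 7^(1/3)*(1/(C1 + 24*z))^(1/3)
 h(z) = 7^(1/3)*(-3^(2/3) - 3*3^(1/6)*I)*(1/(C1 + 8*z))^(1/3)/6
 h(z) = 7^(1/3)*(-3^(2/3) + 3*3^(1/6)*I)*(1/(C1 + 8*z))^(1/3)/6


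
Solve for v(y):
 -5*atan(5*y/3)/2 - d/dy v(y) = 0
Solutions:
 v(y) = C1 - 5*y*atan(5*y/3)/2 + 3*log(25*y^2 + 9)/4


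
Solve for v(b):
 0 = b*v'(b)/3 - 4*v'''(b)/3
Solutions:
 v(b) = C1 + Integral(C2*airyai(2^(1/3)*b/2) + C3*airybi(2^(1/3)*b/2), b)


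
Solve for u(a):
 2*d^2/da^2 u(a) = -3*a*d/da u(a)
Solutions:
 u(a) = C1 + C2*erf(sqrt(3)*a/2)


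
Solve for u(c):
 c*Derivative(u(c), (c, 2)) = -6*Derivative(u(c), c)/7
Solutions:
 u(c) = C1 + C2*c^(1/7)


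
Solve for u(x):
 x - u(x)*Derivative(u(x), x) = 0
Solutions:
 u(x) = -sqrt(C1 + x^2)
 u(x) = sqrt(C1 + x^2)


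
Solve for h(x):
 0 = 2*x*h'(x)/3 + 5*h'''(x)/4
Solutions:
 h(x) = C1 + Integral(C2*airyai(-2*15^(2/3)*x/15) + C3*airybi(-2*15^(2/3)*x/15), x)


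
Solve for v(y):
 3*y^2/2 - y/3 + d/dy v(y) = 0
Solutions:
 v(y) = C1 - y^3/2 + y^2/6


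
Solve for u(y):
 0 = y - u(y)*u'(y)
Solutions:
 u(y) = -sqrt(C1 + y^2)
 u(y) = sqrt(C1 + y^2)


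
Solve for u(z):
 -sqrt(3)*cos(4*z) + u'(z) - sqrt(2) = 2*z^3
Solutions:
 u(z) = C1 + z^4/2 + sqrt(2)*z + sqrt(3)*sin(4*z)/4


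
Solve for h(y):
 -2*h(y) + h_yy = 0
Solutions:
 h(y) = C1*exp(-sqrt(2)*y) + C2*exp(sqrt(2)*y)


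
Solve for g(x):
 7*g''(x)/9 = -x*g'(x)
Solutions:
 g(x) = C1 + C2*erf(3*sqrt(14)*x/14)


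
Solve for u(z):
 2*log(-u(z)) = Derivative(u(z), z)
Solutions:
 -li(-u(z)) = C1 + 2*z


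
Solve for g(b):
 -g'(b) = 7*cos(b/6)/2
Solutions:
 g(b) = C1 - 21*sin(b/6)


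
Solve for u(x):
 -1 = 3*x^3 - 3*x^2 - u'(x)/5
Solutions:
 u(x) = C1 + 15*x^4/4 - 5*x^3 + 5*x


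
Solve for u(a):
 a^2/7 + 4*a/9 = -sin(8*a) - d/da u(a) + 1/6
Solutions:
 u(a) = C1 - a^3/21 - 2*a^2/9 + a/6 + cos(8*a)/8


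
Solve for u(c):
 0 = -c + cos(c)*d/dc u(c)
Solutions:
 u(c) = C1 + Integral(c/cos(c), c)


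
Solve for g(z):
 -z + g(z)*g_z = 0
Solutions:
 g(z) = -sqrt(C1 + z^2)
 g(z) = sqrt(C1 + z^2)


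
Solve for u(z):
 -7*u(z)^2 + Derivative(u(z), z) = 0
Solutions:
 u(z) = -1/(C1 + 7*z)


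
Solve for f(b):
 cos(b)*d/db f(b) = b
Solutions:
 f(b) = C1 + Integral(b/cos(b), b)


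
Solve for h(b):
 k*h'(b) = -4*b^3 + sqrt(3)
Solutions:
 h(b) = C1 - b^4/k + sqrt(3)*b/k


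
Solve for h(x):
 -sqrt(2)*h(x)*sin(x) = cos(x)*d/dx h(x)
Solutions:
 h(x) = C1*cos(x)^(sqrt(2))


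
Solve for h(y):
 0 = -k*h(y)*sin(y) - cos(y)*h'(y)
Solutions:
 h(y) = C1*exp(k*log(cos(y)))


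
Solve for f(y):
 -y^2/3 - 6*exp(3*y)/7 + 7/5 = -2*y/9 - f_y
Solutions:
 f(y) = C1 + y^3/9 - y^2/9 - 7*y/5 + 2*exp(3*y)/7


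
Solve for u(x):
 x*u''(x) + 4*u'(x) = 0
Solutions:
 u(x) = C1 + C2/x^3


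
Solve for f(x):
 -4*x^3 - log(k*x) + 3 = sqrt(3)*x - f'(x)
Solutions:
 f(x) = C1 + x^4 + sqrt(3)*x^2/2 + x*log(k*x) - 4*x


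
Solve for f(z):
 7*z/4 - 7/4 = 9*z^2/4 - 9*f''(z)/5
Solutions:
 f(z) = C1 + C2*z + 5*z^4/48 - 35*z^3/216 + 35*z^2/72


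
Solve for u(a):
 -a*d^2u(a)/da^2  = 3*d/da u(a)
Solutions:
 u(a) = C1 + C2/a^2


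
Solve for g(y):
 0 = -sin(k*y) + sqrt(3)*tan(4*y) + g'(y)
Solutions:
 g(y) = C1 + Piecewise((-cos(k*y)/k, Ne(k, 0)), (0, True)) + sqrt(3)*log(cos(4*y))/4


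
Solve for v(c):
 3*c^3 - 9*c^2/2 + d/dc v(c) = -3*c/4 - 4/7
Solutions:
 v(c) = C1 - 3*c^4/4 + 3*c^3/2 - 3*c^2/8 - 4*c/7


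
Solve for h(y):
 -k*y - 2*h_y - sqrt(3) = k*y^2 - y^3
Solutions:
 h(y) = C1 - k*y^3/6 - k*y^2/4 + y^4/8 - sqrt(3)*y/2


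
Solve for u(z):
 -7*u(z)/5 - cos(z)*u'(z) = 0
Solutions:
 u(z) = C1*(sin(z) - 1)^(7/10)/(sin(z) + 1)^(7/10)


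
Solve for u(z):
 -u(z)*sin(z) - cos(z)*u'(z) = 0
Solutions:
 u(z) = C1*cos(z)
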